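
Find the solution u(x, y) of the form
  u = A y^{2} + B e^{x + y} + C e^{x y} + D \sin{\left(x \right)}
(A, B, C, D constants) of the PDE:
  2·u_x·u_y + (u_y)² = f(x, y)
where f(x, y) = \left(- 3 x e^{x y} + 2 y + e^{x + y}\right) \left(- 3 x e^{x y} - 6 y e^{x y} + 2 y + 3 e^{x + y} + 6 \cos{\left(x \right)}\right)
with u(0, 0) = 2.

Answer: u(x, y) = - y^{2} + 3 e^{x y} - e^{x + y} - 3 \sin{\left(x \right)}

Derivation:
Substitute the ansatz u = A y^{2} + B e^{x + y} + C e^{x y} + D \sin{\left(x \right)} into the left-hand side.
Derivatives of the ansatz:
  u_x = B e^{x} e^{y} + C y e^{x y} + D \cos{\left(x \right)}
  u_y = 2 A y + B e^{x} e^{y} + C x e^{x y}
Term by term:
  2·u_x·u_y = 4 A B y e^{x} e^{y} + 4 A C y^{2} e^{x y} + 4 A D y \cos{\left(x \right)} + 2 B^{2} e^{2 x} e^{2 y} + 2 B C x e^{x} e^{y} e^{x y} + 2 B C y e^{x} e^{y} e^{x y} + 2 B D e^{x} e^{y} \cos{\left(x \right)} + 2 C^{2} x y e^{2 x y} + 2 C D x e^{x y} \cos{\left(x \right)}
  (u_y)² = 4 A^{2} y^{2} + 4 A B y e^{x} e^{y} + 4 A C x y e^{x y} + B^{2} e^{2 x} e^{2 y} + 2 B C x e^{x} e^{y} e^{x y} + C^{2} x^{2} e^{2 x y}
So the left-hand side equals
  4 A^{2} y^{2} + 8 A B y e^{x} e^{y} + 4 A C x y e^{x y} + 4 A C y^{2} e^{x y} + 4 A D y \cos{\left(x \right)} + 3 B^{2} e^{2 x} e^{2 y} + 4 B C x e^{x} e^{y} e^{x y} + 2 B C y e^{x} e^{y} e^{x y} + 2 B D e^{x} e^{y} \cos{\left(x \right)} + C^{2} x^{2} e^{2 x y} + 2 C^{2} x y e^{2 x y} + 2 C D x e^{x y} \cos{\left(x \right)}
This must equal f(x, y) identically; expanded, f = 9 x^{2} e^{2 x y} + 18 x y e^{2 x y} - 12 x y e^{x y} - 12 x e^{x} e^{y} e^{x y} - 18 x e^{x y} \cos{\left(x \right)} - 12 y^{2} e^{x y} + 4 y^{2} - 6 y e^{x} e^{y} e^{x y} + 8 y e^{x} e^{y} + 12 y \cos{\left(x \right)} + 3 e^{2 x} e^{2 y} + 6 e^{x} e^{y} \cos{\left(x \right)}.
Matching coefficients of the independent functions:
  [y^{2}]:  4 A^{2} = 4
  [x^{2} e^{2 x y}]:  C^{2} = 9
  [y \cos{\left(x \right)}]:  4 A D = 12
  [y^{2} e^{x y}, x y e^{x y}]:  4 A C = -12
  [e^{2 x} e^{2 y}]:  3 B^{2} = 3
  [x y e^{2 x y}]:  2 C^{2} = 18
  [x e^{x y} \cos{\left(x \right)}]:  2 C D = -18
  [y e^{x} e^{y}]:  8 A B = 8
  [e^{x} e^{y} \cos{\left(x \right)}]:  2 B D = 6
  [x e^{x} e^{y} e^{x y}]:  4 B C = -12
  [y e^{x} e^{y} e^{x y}]:  2 B C = -6
These equations allow (A, B, C, D) = (-1, -1, 3, -3) or (1, 1, -3, 3).
Impose the point condition(s):
  u(0, 0) = 2  ⟹  B + C = 2
Only A = -1, B = -1, C = 3, D = -3 satisfies everything.
Hence u(x, y) = - y^{2} + 3 e^{x y} - e^{x + y} - 3 \sin{\left(x \right)}.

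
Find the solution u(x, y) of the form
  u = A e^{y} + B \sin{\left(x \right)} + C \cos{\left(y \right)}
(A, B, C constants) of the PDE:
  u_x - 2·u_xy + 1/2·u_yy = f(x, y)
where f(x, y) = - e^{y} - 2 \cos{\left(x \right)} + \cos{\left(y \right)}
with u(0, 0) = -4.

Substitute the ansatz u = A e^{y} + B \sin{\left(x \right)} + C \cos{\left(y \right)} into the left-hand side.
Derivatives of the ansatz:
  u_x = B \cos{\left(x \right)}
  u_xy = 0
  u_yy = A e^{y} - C \cos{\left(y \right)}
Term by term:
  u_x = B \cos{\left(x \right)}
  -2·u_xy = 0
  1/2·u_yy = \frac{A e^{y}}{2} - \frac{C \cos{\left(y \right)}}{2}
So the left-hand side equals
  \frac{A e^{y}}{2} + B \cos{\left(x \right)} - \frac{C \cos{\left(y \right)}}{2}
This must equal f(x, y) = - e^{y} - 2 \cos{\left(x \right)} + \cos{\left(y \right)} identically.
Matching coefficients of the independent functions:
  [e^{y}]:  \frac{A}{2} = -1
  [\cos{\left(x \right)}]:  B = -2
  [\cos{\left(y \right)}]:  - \frac{C}{2} = 1
Solving: A = -2, B = -2, C = -2.
Check against the point condition:
  u(0, 0) = -4  ⟹  A + C = -4  ✓
Hence u(x, y) = - 2 e^{y} - 2 \sin{\left(x \right)} - 2 \cos{\left(y \right)}.

Answer: u(x, y) = - 2 e^{y} - 2 \sin{\left(x \right)} - 2 \cos{\left(y \right)}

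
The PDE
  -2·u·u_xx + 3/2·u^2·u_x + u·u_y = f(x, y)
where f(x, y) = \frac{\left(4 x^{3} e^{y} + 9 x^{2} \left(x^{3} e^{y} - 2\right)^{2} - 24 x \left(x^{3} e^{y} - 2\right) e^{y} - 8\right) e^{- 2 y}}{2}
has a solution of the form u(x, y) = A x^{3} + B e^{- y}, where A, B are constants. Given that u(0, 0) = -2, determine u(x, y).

Substitute the ansatz u = A x^{3} + B e^{- y} into the left-hand side.
Derivatives of the ansatz:
  u_xx = 6 A x
  u_x = 3 A x^{2}
  u_y = - B e^{- y}
Term by term:
  -2·u·u_xx = - 12 A^{2} x^{4} - 12 A B x e^{- y}
  3/2·u^2·u_x = \frac{9 A^{3} x^{8}}{2} + 9 A^{2} B x^{5} e^{- y} + \frac{9 A B^{2} x^{2} e^{- 2 y}}{2}
  u·u_y = - A B x^{3} e^{- y} - B^{2} e^{- 2 y}
So the left-hand side equals
  \frac{9 A^{3} x^{8}}{2} + 9 A^{2} B x^{5} e^{- y} - 12 A^{2} x^{4} + \frac{9 A B^{2} x^{2} e^{- 2 y}}{2} - A B x^{3} e^{- y} - 12 A B x e^{- y} - B^{2} e^{- 2 y}
This must equal f(x, y) identically; expanded, f = \frac{9 x^{8}}{2} - 18 x^{5} e^{- y} - 12 x^{4} + 2 x^{3} e^{- y} + 18 x^{2} e^{- 2 y} + 24 x e^{- y} - 4 e^{- 2 y}.
Matching coefficients of the independent functions:
  [x^{4}]:  - 12 A^{2} = -12
  [x^{8}]:  \frac{9 A^{3}}{2} = \frac{9}{2}
  [x e^{- y}]:  - 12 A B = 24
  [x^{2} e^{- 2 y}]:  \frac{9 A B^{2}}{2} = 18
  [x^{3} e^{- y}]:  - A B = 2
  [x^{5} e^{- y}]:  9 A^{2} B = -18
  [e^{- 2 y}]:  - B^{2} = -4
Solving: A = 1, B = -2.
Check against the point condition:
  u(0, 0) = -2  ⟹  B = -2  ✓
Hence u(x, y) = x^{3} - 2 e^{- y}.

Answer: u(x, y) = x^{3} - 2 e^{- y}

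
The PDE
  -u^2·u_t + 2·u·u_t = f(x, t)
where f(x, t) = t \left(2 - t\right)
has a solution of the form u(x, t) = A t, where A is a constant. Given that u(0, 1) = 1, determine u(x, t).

Answer: u(x, t) = t

Derivation:
Substitute the ansatz u = A t into the left-hand side.
Derivatives of the ansatz:
  u_t = A
Term by term:
  -u^2·u_t = - A^{3} t^{2}
  2·u·u_t = 2 A^{2} t
So the left-hand side equals
  - A^{3} t^{2} + 2 A^{2} t
This must equal f(x, t) identically; expanded, f = - t^{2} + 2 t.
Matching coefficients of the independent functions:
  [t]:  2 A^{2} = 2
  [t^{2}]:  - A^{3} = -1
Solving: A = 1.
Check against the point condition:
  u(0, 1) = 1  ⟹  A = 1  ✓
Hence u(x, t) = t.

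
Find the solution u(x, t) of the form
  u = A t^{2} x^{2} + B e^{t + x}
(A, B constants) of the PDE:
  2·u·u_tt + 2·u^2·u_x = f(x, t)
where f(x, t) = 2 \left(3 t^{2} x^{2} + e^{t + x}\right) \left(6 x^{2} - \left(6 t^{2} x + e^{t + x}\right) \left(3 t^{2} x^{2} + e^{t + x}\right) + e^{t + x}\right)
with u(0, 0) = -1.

Answer: u(x, t) = - 3 t^{2} x^{2} - e^{t + x}

Derivation:
Substitute the ansatz u = A t^{2} x^{2} + B e^{t + x} into the left-hand side.
Derivatives of the ansatz:
  u_tt = 2 A x^{2} + B e^{t} e^{x}
  u_x = 2 A t^{2} x + B e^{t} e^{x}
Term by term:
  2·u·u_tt = 4 A^{2} t^{2} x^{4} + 2 A B t^{2} x^{2} e^{t} e^{x} + 4 A B x^{2} e^{t} e^{x} + 2 B^{2} e^{2 t} e^{2 x}
  2·u^2·u_x = 4 A^{3} t^{6} x^{5} + 2 A^{2} B t^{4} x^{4} e^{t} e^{x} + 8 A^{2} B t^{4} x^{3} e^{t} e^{x} + 4 A B^{2} t^{2} x^{2} e^{2 t} e^{2 x} + 4 A B^{2} t^{2} x e^{2 t} e^{2 x} + 2 B^{3} e^{3 t} e^{3 x}
So the left-hand side equals
  4 A^{3} t^{6} x^{5} + 2 A^{2} B t^{4} x^{4} e^{t} e^{x} + 8 A^{2} B t^{4} x^{3} e^{t} e^{x} + 4 A^{2} t^{2} x^{4} + 4 A B^{2} t^{2} x^{2} e^{2 t} e^{2 x} + 4 A B^{2} t^{2} x e^{2 t} e^{2 x} + 2 A B t^{2} x^{2} e^{t} e^{x} + 4 A B x^{2} e^{t} e^{x} + 2 B^{3} e^{3 t} e^{3 x} + 2 B^{2} e^{2 t} e^{2 x}
This must equal f(x, t) identically; expanded, f = - 108 t^{6} x^{5} - 18 t^{4} x^{4} e^{t} e^{x} - 72 t^{4} x^{3} e^{t} e^{x} + 36 t^{2} x^{4} - 12 t^{2} x^{2} e^{2 t} e^{2 x} + 6 t^{2} x^{2} e^{t} e^{x} - 12 t^{2} x e^{2 t} e^{2 x} + 12 x^{2} e^{t} e^{x} - 2 e^{3 t} e^{3 x} + 2 e^{2 t} e^{2 x}.
Matching coefficients of the independent functions:
  [t^{2} x^{4}]:  4 A^{2} = 36
  [t^{6} x^{5}]:  4 A^{3} = -108
  [e^{2 t} e^{2 x}]:  2 B^{2} = 2
  [e^{3 t} e^{3 x}]:  2 B^{3} = -2
  [x^{2} e^{t} e^{x}]:  4 A B = 12
  [t^{2} x e^{2 t} e^{2 x}, t^{2} x^{2} e^{2 t} e^{2 x}]:  4 A B^{2} = -12
  [t^{2} x^{2} e^{t} e^{x}]:  2 A B = 6
  [t^{4} x^{3} e^{t} e^{x}]:  8 A^{2} B = -72
  [t^{4} x^{4} e^{t} e^{x}]:  2 A^{2} B = -18
Solving: A = -3, B = -1.
Check against the point condition:
  u(0, 0) = -1  ⟹  B = -1  ✓
Hence u(x, t) = - 3 t^{2} x^{2} - e^{t + x}.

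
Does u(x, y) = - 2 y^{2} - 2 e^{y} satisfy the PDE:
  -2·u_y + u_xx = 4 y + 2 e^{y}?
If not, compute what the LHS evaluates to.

Evaluate each term of the left-hand side for u = - 2 y^{2} - 2 e^{y}.
Derivatives:
  u_y = - 4 y - 2 e^{y}
  u_xx = 0
Terms:
  -2·u_y = 8 y + 4 e^{y}
  u_xx = 0
Sum: LHS = 8 y + 4 e^{y}
Given right-hand side: 4 y + 2 e^{y}. Difference LHS − RHS = 4 y + 2 e^{y} ≠ 0, so u is not a solution.

Answer: No, the LHS evaluates to 8 y + 4 e^{y}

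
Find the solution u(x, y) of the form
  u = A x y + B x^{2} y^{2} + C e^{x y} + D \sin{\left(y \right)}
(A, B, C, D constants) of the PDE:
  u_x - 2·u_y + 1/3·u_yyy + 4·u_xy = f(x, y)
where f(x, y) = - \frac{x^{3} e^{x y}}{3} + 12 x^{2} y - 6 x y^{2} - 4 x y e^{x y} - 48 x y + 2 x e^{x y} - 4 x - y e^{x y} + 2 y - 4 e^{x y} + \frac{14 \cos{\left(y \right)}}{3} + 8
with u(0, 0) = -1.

Answer: u(x, y) = - 3 x^{2} y^{2} + 2 x y - e^{x y} - 2 \sin{\left(y \right)}

Derivation:
Substitute the ansatz u = A x y + B x^{2} y^{2} + C e^{x y} + D \sin{\left(y \right)} into the left-hand side.
Derivatives of the ansatz:
  u_x = A y + 2 B x y^{2} + C y e^{x y}
  u_y = A x + 2 B x^{2} y + C x e^{x y} + D \cos{\left(y \right)}
  u_yyy = C x^{3} e^{x y} - D \cos{\left(y \right)}
  u_xy = A + 4 B x y + C x y e^{x y} + C e^{x y}
Term by term:
  u_x = A y + 2 B x y^{2} + C y e^{x y}
  -2·u_y = - 2 A x - 4 B x^{2} y - 2 C x e^{x y} - 2 D \cos{\left(y \right)}
  1/3·u_yyy = \frac{C x^{3} e^{x y}}{3} - \frac{D \cos{\left(y \right)}}{3}
  4·u_xy = 4 A + 16 B x y + 4 C x y e^{x y} + 4 C e^{x y}
So the left-hand side equals
  - 2 A x + A y + 4 A - 4 B x^{2} y + 2 B x y^{2} + 16 B x y + \frac{C x^{3} e^{x y}}{3} + 4 C x y e^{x y} - 2 C x e^{x y} + C y e^{x y} + 4 C e^{x y} - \frac{7 D \cos{\left(y \right)}}{3}
This must equal f(x, y) = - \frac{x^{3} e^{x y}}{3} + 12 x^{2} y - 6 x y^{2} - 4 x y e^{x y} - 48 x y + 2 x e^{x y} - 4 x - y e^{x y} + 2 y - 4 e^{x y} + \frac{14 \cos{\left(y \right)}}{3} + 8 identically.
Matching coefficients of the independent functions:
  [constant term]:  4 A = 8
  [x]:  - 2 A = -4
  [y]:  A = 2
  [x y]:  16 B = -48
  [x y^{2}]:  2 B = -6
  [x e^{x y}]:  - 2 C = 2
  [x^{2} y]:  - 4 B = 12
  [x^{3} e^{x y}]:  \frac{C}{3} = - \frac{1}{3}
  [y e^{x y}]:  C = -1
  [x y e^{x y}, e^{x y}]:  4 C = -4
  [\cos{\left(y \right)}]:  - \frac{7 D}{3} = \frac{14}{3}
Solving: A = 2, B = -3, C = -1, D = -2.
Check against the point condition:
  u(0, 0) = -1  ⟹  C = -1  ✓
Hence u(x, y) = - 3 x^{2} y^{2} + 2 x y - e^{x y} - 2 \sin{\left(y \right)}.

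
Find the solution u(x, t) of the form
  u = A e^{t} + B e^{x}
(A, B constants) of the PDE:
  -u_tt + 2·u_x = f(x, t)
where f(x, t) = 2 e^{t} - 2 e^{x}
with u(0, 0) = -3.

Substitute the ansatz u = A e^{t} + B e^{x} into the left-hand side.
Derivatives of the ansatz:
  u_tt = A e^{t}
  u_x = B e^{x}
Term by term:
  -u_tt = - A e^{t}
  2·u_x = 2 B e^{x}
So the left-hand side equals
  - A e^{t} + 2 B e^{x}
This must equal f(x, t) = 2 e^{t} - 2 e^{x} identically.
Matching coefficients of the independent functions:
  [e^{t}]:  - A = 2
  [e^{x}]:  2 B = -2
Solving: A = -2, B = -1.
Check against the point condition:
  u(0, 0) = -3  ⟹  A + B = -3  ✓
Hence u(x, t) = - 2 e^{t} - e^{x}.

Answer: u(x, t) = - 2 e^{t} - e^{x}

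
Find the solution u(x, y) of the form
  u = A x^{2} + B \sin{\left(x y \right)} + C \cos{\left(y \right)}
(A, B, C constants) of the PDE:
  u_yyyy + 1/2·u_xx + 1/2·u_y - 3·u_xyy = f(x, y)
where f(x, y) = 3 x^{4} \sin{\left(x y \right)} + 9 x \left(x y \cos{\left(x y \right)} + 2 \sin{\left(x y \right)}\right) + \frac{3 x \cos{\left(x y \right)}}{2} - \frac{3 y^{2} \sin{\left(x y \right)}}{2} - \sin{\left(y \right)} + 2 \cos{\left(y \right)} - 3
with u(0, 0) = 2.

Substitute the ansatz u = A x^{2} + B \sin{\left(x y \right)} + C \cos{\left(y \right)} into the left-hand side.
Derivatives of the ansatz:
  u_yyyy = B x^{4} \sin{\left(x y \right)} + C \cos{\left(y \right)}
  u_xx = 2 A - B y^{2} \sin{\left(x y \right)}
  u_y = B x \cos{\left(x y \right)} - C \sin{\left(y \right)}
  u_xyy = - B x^{2} y \cos{\left(x y \right)} - 2 B x \sin{\left(x y \right)}
Term by term:
  u_yyyy = B x^{4} \sin{\left(x y \right)} + C \cos{\left(y \right)}
  1/2·u_xx = A - \frac{B y^{2} \sin{\left(x y \right)}}{2}
  1/2·u_y = \frac{B x \cos{\left(x y \right)}}{2} - \frac{C \sin{\left(y \right)}}{2}
  -3·u_xyy = 3 B x^{2} y \cos{\left(x y \right)} + 6 B x \sin{\left(x y \right)}
So the left-hand side equals
  A + B x^{4} \sin{\left(x y \right)} + 3 B x^{2} y \cos{\left(x y \right)} + 6 B x \sin{\left(x y \right)} + \frac{B x \cos{\left(x y \right)}}{2} - \frac{B y^{2} \sin{\left(x y \right)}}{2} - \frac{C \sin{\left(y \right)}}{2} + C \cos{\left(y \right)}
This must equal f(x, y) identically; expanded, f = 3 x^{4} \sin{\left(x y \right)} + 9 x^{2} y \cos{\left(x y \right)} + 18 x \sin{\left(x y \right)} + \frac{3 x \cos{\left(x y \right)}}{2} - \frac{3 y^{2} \sin{\left(x y \right)}}{2} - \sin{\left(y \right)} + 2 \cos{\left(y \right)} - 3.
Matching coefficients of the independent functions:
  [constant term]:  A = -3
  [x \sin{\left(x y \right)}]:  6 B = 18
  [x \cos{\left(x y \right)}]:  \frac{B}{2} = \frac{3}{2}
  [x^{4} \sin{\left(x y \right)}]:  B = 3
  [y^{2} \sin{\left(x y \right)}]:  - \frac{B}{2} = - \frac{3}{2}
  [x^{2} y \cos{\left(x y \right)}]:  3 B = 9
  [\sin{\left(y \right)}]:  - \frac{C}{2} = -1
  [\cos{\left(y \right)}]:  C = 2
Solving: A = -3, B = 3, C = 2.
Check against the point condition:
  u(0, 0) = 2  ⟹  C = 2  ✓
Hence u(x, y) = - 3 x^{2} + 3 \sin{\left(x y \right)} + 2 \cos{\left(y \right)}.

Answer: u(x, y) = - 3 x^{2} + 3 \sin{\left(x y \right)} + 2 \cos{\left(y \right)}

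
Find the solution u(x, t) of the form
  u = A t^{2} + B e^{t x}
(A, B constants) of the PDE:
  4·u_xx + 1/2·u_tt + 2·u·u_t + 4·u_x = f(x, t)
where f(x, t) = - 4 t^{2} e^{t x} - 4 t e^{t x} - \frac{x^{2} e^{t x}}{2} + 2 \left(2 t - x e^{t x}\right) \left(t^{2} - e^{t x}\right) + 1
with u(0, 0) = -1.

Substitute the ansatz u = A t^{2} + B e^{t x} into the left-hand side.
Derivatives of the ansatz:
  u_xx = B t^{2} e^{t x}
  u_tt = 2 A + B x^{2} e^{t x}
  u_t = 2 A t + B x e^{t x}
  u_x = B t e^{t x}
Term by term:
  4·u_xx = 4 B t^{2} e^{t x}
  1/2·u_tt = A + \frac{B x^{2} e^{t x}}{2}
  2·u·u_t = 4 A^{2} t^{3} + 2 A B t^{2} x e^{t x} + 4 A B t e^{t x} + 2 B^{2} x e^{2 t x}
  4·u_x = 4 B t e^{t x}
So the left-hand side equals
  4 A^{2} t^{3} + 2 A B t^{2} x e^{t x} + 4 A B t e^{t x} + A + 2 B^{2} x e^{2 t x} + 4 B t^{2} e^{t x} + 4 B t e^{t x} + \frac{B x^{2} e^{t x}}{2}
This must equal f(x, t) identically; expanded, f = 4 t^{3} - 2 t^{2} x e^{t x} - 4 t^{2} e^{t x} - 8 t e^{t x} - \frac{x^{2} e^{t x}}{2} + 2 x e^{2 t x} + 1.
Matching coefficients of the independent functions:
  [constant term]:  A = 1
  [t^{3}]:  4 A^{2} = 4
  [t e^{t x}]:  4 A B + 4 B = -8
  [t^{2} e^{t x}]:  4 B = -4
  [x e^{2 t x}]:  2 B^{2} = 2
  [x^{2} e^{t x}]:  \frac{B}{2} = - \frac{1}{2}
  [t^{2} x e^{t x}]:  2 A B = -2
Solving: A = 1, B = -1.
Check against the point condition:
  u(0, 0) = -1  ⟹  B = -1  ✓
Hence u(x, t) = t^{2} - e^{t x}.

Answer: u(x, t) = t^{2} - e^{t x}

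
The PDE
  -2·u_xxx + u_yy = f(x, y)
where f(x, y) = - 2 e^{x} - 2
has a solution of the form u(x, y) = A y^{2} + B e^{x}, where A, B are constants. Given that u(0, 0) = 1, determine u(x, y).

Answer: u(x, y) = - y^{2} + e^{x}

Derivation:
Substitute the ansatz u = A y^{2} + B e^{x} into the left-hand side.
Derivatives of the ansatz:
  u_xxx = B e^{x}
  u_yy = 2 A
Term by term:
  -2·u_xxx = - 2 B e^{x}
  u_yy = 2 A
So the left-hand side equals
  2 A - 2 B e^{x}
This must equal f(x, y) = - 2 e^{x} - 2 identically.
Matching coefficients of the independent functions:
  [constant term]:  2 A = -2
  [e^{x}]:  - 2 B = -2
Solving: A = -1, B = 1.
Check against the point condition:
  u(0, 0) = 1  ⟹  B = 1  ✓
Hence u(x, y) = - y^{2} + e^{x}.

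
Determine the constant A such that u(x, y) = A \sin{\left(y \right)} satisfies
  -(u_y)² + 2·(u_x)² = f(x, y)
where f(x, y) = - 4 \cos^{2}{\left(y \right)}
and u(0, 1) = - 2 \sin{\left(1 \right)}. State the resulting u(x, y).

Substitute the ansatz u = A \sin{\left(y \right)} into the left-hand side.
Derivatives of the ansatz:
  u_y = A \cos{\left(y \right)}
  u_x = 0
Term by term:
  -(u_y)² = - A^{2} \cos^{2}{\left(y \right)}
  2·(u_x)² = 0
So the left-hand side equals
  - A^{2} \cos^{2}{\left(y \right)}
This must equal f(x, y) = - 4 \cos^{2}{\left(y \right)} identically.
Matching coefficients of the independent functions:
  [\cos^{2}{\left(y \right)}]:  - A^{2} = -4
These equations allow (A) = (-2) or (2).
Impose the point condition(s):
  u(0, 1) = - 2 \sin{\left(1 \right)}  ⟹  A \sin{\left(1 \right)} = - 2 \sin{\left(1 \right)}
Only A = -2 satisfies everything.
Hence u(x, y) = - 2 \sin{\left(y \right)}.

Answer: u(x, y) = - 2 \sin{\left(y \right)}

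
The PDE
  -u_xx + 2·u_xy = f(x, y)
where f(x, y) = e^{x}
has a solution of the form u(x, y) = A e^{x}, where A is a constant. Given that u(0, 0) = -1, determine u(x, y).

Substitute the ansatz u = A e^{x} into the left-hand side.
Derivatives of the ansatz:
  u_xx = A e^{x}
  u_xy = 0
Term by term:
  -u_xx = - A e^{x}
  2·u_xy = 0
So the left-hand side equals
  - A e^{x}
This must equal f(x, y) = e^{x} identically.
Matching coefficients of the independent functions:
  [e^{x}]:  - A = 1
Solving: A = -1.
Check against the point condition:
  u(0, 0) = -1  ⟹  A = -1  ✓
Hence u(x, y) = - e^{x}.

Answer: u(x, y) = - e^{x}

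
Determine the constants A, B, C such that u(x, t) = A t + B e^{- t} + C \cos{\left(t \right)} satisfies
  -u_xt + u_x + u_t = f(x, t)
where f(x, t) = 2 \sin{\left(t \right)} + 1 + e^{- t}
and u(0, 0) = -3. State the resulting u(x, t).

Answer: u(x, t) = t - 2 \cos{\left(t \right)} - e^{- t}

Derivation:
Substitute the ansatz u = A t + B e^{- t} + C \cos{\left(t \right)} into the left-hand side.
Derivatives of the ansatz:
  u_xt = 0
  u_x = 0
  u_t = A - B e^{- t} - C \sin{\left(t \right)}
Term by term:
  -u_xt = 0
  u_x = 0
  u_t = A - B e^{- t} - C \sin{\left(t \right)}
So the left-hand side equals
  A - B e^{- t} - C \sin{\left(t \right)}
This must equal f(x, t) = 2 \sin{\left(t \right)} + 1 + e^{- t} identically.
Matching coefficients of the independent functions:
  [constant term]:  A = 1
  [e^{- t}]:  - B = 1
  [\sin{\left(t \right)}]:  - C = 2
Solving: A = 1, B = -1, C = -2.
Check against the point condition:
  u(0, 0) = -3  ⟹  B + C = -3  ✓
Hence u(x, t) = t - 2 \cos{\left(t \right)} - e^{- t}.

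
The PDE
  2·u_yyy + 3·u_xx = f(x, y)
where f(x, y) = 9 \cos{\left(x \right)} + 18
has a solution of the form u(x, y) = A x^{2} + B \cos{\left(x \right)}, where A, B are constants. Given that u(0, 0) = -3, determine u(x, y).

Answer: u(x, y) = 3 x^{2} - 3 \cos{\left(x \right)}

Derivation:
Substitute the ansatz u = A x^{2} + B \cos{\left(x \right)} into the left-hand side.
Derivatives of the ansatz:
  u_yyy = 0
  u_xx = 2 A - B \cos{\left(x \right)}
Term by term:
  2·u_yyy = 0
  3·u_xx = 6 A - 3 B \cos{\left(x \right)}
So the left-hand side equals
  6 A - 3 B \cos{\left(x \right)}
This must equal f(x, y) = 9 \cos{\left(x \right)} + 18 identically.
Matching coefficients of the independent functions:
  [constant term]:  6 A = 18
  [\cos{\left(x \right)}]:  - 3 B = 9
Solving: A = 3, B = -3.
Check against the point condition:
  u(0, 0) = -3  ⟹  B = -3  ✓
Hence u(x, y) = 3 x^{2} - 3 \cos{\left(x \right)}.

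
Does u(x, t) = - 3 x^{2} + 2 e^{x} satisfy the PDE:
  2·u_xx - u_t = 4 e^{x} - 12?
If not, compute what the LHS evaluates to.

Answer: Yes

Derivation:
Evaluate each term of the left-hand side for u = - 3 x^{2} + 2 e^{x}.
Derivatives:
  u_xx = 2 e^{x} - 6
  u_t = 0
Terms:
  2·u_xx = 4 e^{x} - 12
  -u_t = 0
Sum: LHS = 4 e^{x} - 12
This is exactly the given right-hand side, so u is a solution.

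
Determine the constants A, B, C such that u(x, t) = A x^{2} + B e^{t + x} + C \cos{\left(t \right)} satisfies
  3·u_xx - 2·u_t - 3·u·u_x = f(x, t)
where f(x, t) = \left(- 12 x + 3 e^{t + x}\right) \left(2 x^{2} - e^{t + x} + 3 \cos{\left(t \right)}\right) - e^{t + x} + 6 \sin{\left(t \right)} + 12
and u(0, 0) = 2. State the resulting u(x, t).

Answer: u(x, t) = 2 x^{2} - e^{t + x} + 3 \cos{\left(t \right)}

Derivation:
Substitute the ansatz u = A x^{2} + B e^{t + x} + C \cos{\left(t \right)} into the left-hand side.
Derivatives of the ansatz:
  u_xx = 2 A + B e^{t} e^{x}
  u_t = B e^{t} e^{x} - C \sin{\left(t \right)}
  u_x = 2 A x + B e^{t} e^{x}
Term by term:
  3·u_xx = 6 A + 3 B e^{t} e^{x}
  -2·u_t = - 2 B e^{t} e^{x} + 2 C \sin{\left(t \right)}
  -3·u·u_x = - 6 A^{2} x^{3} - 3 A B x^{2} e^{t} e^{x} - 6 A B x e^{t} e^{x} - 6 A C x \cos{\left(t \right)} - 3 B^{2} e^{2 t} e^{2 x} - 3 B C e^{t} e^{x} \cos{\left(t \right)}
So the left-hand side equals
  - 6 A^{2} x^{3} - 3 A B x^{2} e^{t} e^{x} - 6 A B x e^{t} e^{x} - 6 A C x \cos{\left(t \right)} + 6 A - 3 B^{2} e^{2 t} e^{2 x} - 3 B C e^{t} e^{x} \cos{\left(t \right)} + B e^{t} e^{x} + 2 C \sin{\left(t \right)}
This must equal f(x, t) identically; expanded, f = - 24 x^{3} + 6 x^{2} e^{t} e^{x} + 12 x e^{t} e^{x} - 36 x \cos{\left(t \right)} - 3 e^{2 t} e^{2 x} + 9 e^{t} e^{x} \cos{\left(t \right)} - e^{t} e^{x} + 6 \sin{\left(t \right)} + 12.
Matching coefficients of the independent functions:
  [constant term]:  6 A = 12
  [x^{3}]:  - 6 A^{2} = -24
  [x \cos{\left(t \right)}]:  - 6 A C = -36
  [e^{t} e^{x}]:  B = -1
  [e^{2 t} e^{2 x}]:  - 3 B^{2} = -3
  [x e^{t} e^{x}]:  - 6 A B = 12
  [x^{2} e^{t} e^{x}]:  - 3 A B = 6
  [e^{t} e^{x} \cos{\left(t \right)}]:  - 3 B C = 9
  [\sin{\left(t \right)}]:  2 C = 6
Solving: A = 2, B = -1, C = 3.
Check against the point condition:
  u(0, 0) = 2  ⟹  B + C = 2  ✓
Hence u(x, t) = 2 x^{2} - e^{t + x} + 3 \cos{\left(t \right)}.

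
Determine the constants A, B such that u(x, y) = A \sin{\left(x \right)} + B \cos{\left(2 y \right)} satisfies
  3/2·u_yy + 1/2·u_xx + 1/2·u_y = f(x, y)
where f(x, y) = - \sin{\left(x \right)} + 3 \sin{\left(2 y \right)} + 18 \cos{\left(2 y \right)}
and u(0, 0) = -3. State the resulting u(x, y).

Answer: u(x, y) = 2 \sin{\left(x \right)} - 3 \cos{\left(2 y \right)}

Derivation:
Substitute the ansatz u = A \sin{\left(x \right)} + B \cos{\left(2 y \right)} into the left-hand side.
Derivatives of the ansatz:
  u_yy = - 4 B \cos{\left(2 y \right)}
  u_xx = - A \sin{\left(x \right)}
  u_y = - 2 B \sin{\left(2 y \right)}
Term by term:
  3/2·u_yy = - 6 B \cos{\left(2 y \right)}
  1/2·u_xx = - \frac{A \sin{\left(x \right)}}{2}
  1/2·u_y = - B \sin{\left(2 y \right)}
So the left-hand side equals
  - \frac{A \sin{\left(x \right)}}{2} - B \sin{\left(2 y \right)} - 6 B \cos{\left(2 y \right)}
This must equal f(x, y) = - \sin{\left(x \right)} + 3 \sin{\left(2 y \right)} + 18 \cos{\left(2 y \right)} identically.
Matching coefficients of the independent functions:
  [\sin{\left(x \right)}]:  - \frac{A}{2} = -1
  [\sin{\left(2 y \right)}]:  - B = 3
  [\cos{\left(2 y \right)}]:  - 6 B = 18
Solving: A = 2, B = -3.
Check against the point condition:
  u(0, 0) = -3  ⟹  B = -3  ✓
Hence u(x, y) = 2 \sin{\left(x \right)} - 3 \cos{\left(2 y \right)}.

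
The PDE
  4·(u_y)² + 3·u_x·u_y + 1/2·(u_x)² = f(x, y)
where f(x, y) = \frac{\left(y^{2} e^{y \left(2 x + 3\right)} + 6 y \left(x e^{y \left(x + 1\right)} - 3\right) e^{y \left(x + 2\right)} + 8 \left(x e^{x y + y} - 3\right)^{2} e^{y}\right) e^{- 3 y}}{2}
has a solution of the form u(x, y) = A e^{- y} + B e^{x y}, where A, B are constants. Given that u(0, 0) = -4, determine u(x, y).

Substitute the ansatz u = A e^{- y} + B e^{x y} into the left-hand side.
Derivatives of the ansatz:
  u_y = - A e^{- y} + B x e^{x y}
  u_x = B y e^{x y}
Term by term:
  4·(u_y)² = 4 A^{2} e^{- 2 y} - 8 A B x e^{- y} e^{x y} + 4 B^{2} x^{2} e^{2 x y}
  3·u_x·u_y = - 3 A B y e^{- y} e^{x y} + 3 B^{2} x y e^{2 x y}
  1/2·(u_x)² = \frac{B^{2} y^{2} e^{2 x y}}{2}
So the left-hand side equals
  4 A^{2} e^{- 2 y} - 8 A B x e^{- y} e^{x y} - 3 A B y e^{- y} e^{x y} + 4 B^{2} x^{2} e^{2 x y} + 3 B^{2} x y e^{2 x y} + \frac{B^{2} y^{2} e^{2 x y}}{2}
This must equal f(x, y) identically; expanded, f = 4 x^{2} e^{2 x y} + 3 x y e^{2 x y} - 24 x e^{- y} e^{x y} + \frac{y^{2} e^{2 x y}}{2} - 9 y e^{- y} e^{x y} + 36 e^{- 2 y}.
Matching coefficients of the independent functions:
  [x^{2} e^{2 x y}]:  4 B^{2} = 4
  [y^{2} e^{2 x y}]:  \frac{B^{2}}{2} = \frac{1}{2}
  [x y e^{2 x y}]:  3 B^{2} = 3
  [x e^{- y} e^{x y}]:  - 8 A B = -24
  [y e^{- y} e^{x y}]:  - 3 A B = -9
  [e^{- 2 y}]:  4 A^{2} = 36
These equations allow (A, B) = (-3, -1) or (3, 1).
Impose the point condition(s):
  u(0, 0) = -4  ⟹  A + B = -4
Only A = -3, B = -1 satisfies everything.
Hence u(x, y) = - e^{x y} - 3 e^{- y}.

Answer: u(x, y) = - e^{x y} - 3 e^{- y}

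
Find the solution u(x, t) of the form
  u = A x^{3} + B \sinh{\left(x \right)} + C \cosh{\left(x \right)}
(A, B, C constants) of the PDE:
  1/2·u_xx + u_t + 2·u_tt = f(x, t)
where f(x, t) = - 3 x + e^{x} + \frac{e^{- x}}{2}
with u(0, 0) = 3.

Substitute the ansatz u = A x^{3} + B \sinh{\left(x \right)} + C \cosh{\left(x \right)} into the left-hand side.
Derivatives of the ansatz:
  u_xx = 6 A x + B \sinh{\left(x \right)} + C \cosh{\left(x \right)}
  u_t = 0
  u_tt = 0
Term by term:
  1/2·u_xx = 3 A x + \frac{B \sinh{\left(x \right)}}{2} + \frac{C \cosh{\left(x \right)}}{2}
  u_t = 0
  2·u_tt = 0
So the left-hand side equals
  3 A x + \frac{B \sinh{\left(x \right)}}{2} + \frac{C \cosh{\left(x \right)}}{2}
This must equal f(x, t) identically; expanded, f = - 3 x + \frac{\sinh{\left(x \right)}}{2} + \frac{3 \cosh{\left(x \right)}}{2}.
Matching coefficients of the independent functions:
  [x]:  3 A = -3
  [\sinh{\left(x \right)}]:  \frac{B}{2} = \frac{1}{2}
  [\cosh{\left(x \right)}]:  \frac{C}{2} = \frac{3}{2}
Solving: A = -1, B = 1, C = 3.
Check against the point condition:
  u(0, 0) = 3  ⟹  C = 3  ✓
Hence u(x, t) = - x^{3} + \sinh{\left(x \right)} + 3 \cosh{\left(x \right)}.

Answer: u(x, t) = - x^{3} + \sinh{\left(x \right)} + 3 \cosh{\left(x \right)}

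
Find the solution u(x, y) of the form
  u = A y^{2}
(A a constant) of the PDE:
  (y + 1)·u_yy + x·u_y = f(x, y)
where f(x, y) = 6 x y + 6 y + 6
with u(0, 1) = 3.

Substitute the ansatz u = A y^{2} into the left-hand side.
Derivatives of the ansatz:
  u_yy = 2 A
  u_y = 2 A y
Term by term:
  (y + 1)·u_yy = 2 A y + 2 A
  x·u_y = 2 A x y
So the left-hand side equals
  2 A x y + 2 A y + 2 A
This must equal f(x, y) = 6 x y + 6 y + 6 identically.
Matching coefficients of the independent functions:
  [constant term, y, x y]:  2 A = 6
Solving: A = 3.
Check against the point condition:
  u(0, 1) = 3  ⟹  A = 3  ✓
Hence u(x, y) = 3 y^{2}.

Answer: u(x, y) = 3 y^{2}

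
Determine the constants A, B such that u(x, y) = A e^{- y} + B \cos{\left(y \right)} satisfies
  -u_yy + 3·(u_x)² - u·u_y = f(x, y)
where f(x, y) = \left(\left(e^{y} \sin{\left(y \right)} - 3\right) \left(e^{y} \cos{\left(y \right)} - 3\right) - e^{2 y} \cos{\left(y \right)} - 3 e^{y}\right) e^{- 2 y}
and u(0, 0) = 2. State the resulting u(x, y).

Substitute the ansatz u = A e^{- y} + B \cos{\left(y \right)} into the left-hand side.
Derivatives of the ansatz:
  u_yy = A e^{- y} - B \cos{\left(y \right)}
  u_x = 0
  u_y = - A e^{- y} - B \sin{\left(y \right)}
Term by term:
  -u_yy = - A e^{- y} + B \cos{\left(y \right)}
  3·(u_x)² = 0
  -u·u_y = A^{2} e^{- 2 y} + A B e^{- y} \sin{\left(y \right)} + A B e^{- y} \cos{\left(y \right)} + B^{2} \sin{\left(y \right)} \cos{\left(y \right)}
So the left-hand side equals
  A^{2} e^{- 2 y} + A B e^{- y} \sin{\left(y \right)} + A B e^{- y} \cos{\left(y \right)} - A e^{- y} + B^{2} \sin{\left(y \right)} \cos{\left(y \right)} + B \cos{\left(y \right)}
This must equal f(x, y) identically; expanded, f = \sin{\left(y \right)} \cos{\left(y \right)} - \cos{\left(y \right)} - 3 e^{- y} \sin{\left(y \right)} - 3 e^{- y} \cos{\left(y \right)} - 3 e^{- y} + 9 e^{- 2 y}.
Matching coefficients of the independent functions:
  [e^{- y} \sin{\left(y \right)}, e^{- y} \cos{\left(y \right)}]:  A B = -3
  [\sin{\left(y \right)} \cos{\left(y \right)}]:  B^{2} = 1
  [e^{- 2 y}]:  A^{2} = 9
  [e^{- y}]:  - A = -3
  [\cos{\left(y \right)}]:  B = -1
Solving: A = 3, B = -1.
Check against the point condition:
  u(0, 0) = 2  ⟹  A + B = 2  ✓
Hence u(x, y) = - \cos{\left(y \right)} + 3 e^{- y}.

Answer: u(x, y) = - \cos{\left(y \right)} + 3 e^{- y}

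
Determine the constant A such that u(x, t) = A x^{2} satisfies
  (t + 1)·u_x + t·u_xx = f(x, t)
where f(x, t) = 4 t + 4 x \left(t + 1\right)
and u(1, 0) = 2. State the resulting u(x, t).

Substitute the ansatz u = A x^{2} into the left-hand side.
Derivatives of the ansatz:
  u_x = 2 A x
  u_xx = 2 A
Term by term:
  (t + 1)·u_x = 2 A t x + 2 A x
  t·u_xx = 2 A t
So the left-hand side equals
  2 A t x + 2 A t + 2 A x
This must equal f(x, t) = 4 t + 4 x \left(t + 1\right) identically.
Matching coefficients of the independent functions:
  [t, x, t x]:  2 A = 4
Solving: A = 2.
Check against the point condition:
  u(1, 0) = 2  ⟹  A = 2  ✓
Hence u(x, t) = 2 x^{2}.

Answer: u(x, t) = 2 x^{2}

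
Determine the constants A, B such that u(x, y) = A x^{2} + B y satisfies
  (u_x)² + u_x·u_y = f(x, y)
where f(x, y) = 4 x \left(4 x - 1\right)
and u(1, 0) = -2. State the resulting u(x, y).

Answer: u(x, y) = - 2 x^{2} + y

Derivation:
Substitute the ansatz u = A x^{2} + B y into the left-hand side.
Derivatives of the ansatz:
  u_x = 2 A x
  u_y = B
Term by term:
  (u_x)² = 4 A^{2} x^{2}
  u_x·u_y = 2 A B x
So the left-hand side equals
  4 A^{2} x^{2} + 2 A B x
This must equal f(x, y) = 4 x \left(4 x - 1\right) identically.
Matching coefficients of the independent functions:
  [x]:  2 A B = -4
  [x^{2}]:  4 A^{2} = 16
These equations allow (A, B) = (-2, 1) or (2, -1).
Impose the point condition(s):
  u(1, 0) = -2  ⟹  A = -2
Only A = -2, B = 1 satisfies everything.
Hence u(x, y) = - 2 x^{2} + y.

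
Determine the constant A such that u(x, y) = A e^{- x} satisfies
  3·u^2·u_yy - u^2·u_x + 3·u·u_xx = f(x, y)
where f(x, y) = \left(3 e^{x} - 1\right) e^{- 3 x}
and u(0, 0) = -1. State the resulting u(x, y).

Answer: u(x, y) = - e^{- x}

Derivation:
Substitute the ansatz u = A e^{- x} into the left-hand side.
Derivatives of the ansatz:
  u_yy = 0
  u_x = - A e^{- x}
  u_xx = A e^{- x}
Term by term:
  3·u^2·u_yy = 0
  -u^2·u_x = A^{3} e^{- 3 x}
  3·u·u_xx = 3 A^{2} e^{- 2 x}
So the left-hand side equals
  A^{3} e^{- 3 x} + 3 A^{2} e^{- 2 x}
This must equal f(x, y) identically; expanded, f = 3 e^{- 2 x} - e^{- 3 x}.
Matching coefficients of the independent functions:
  [e^{- 3 x}]:  A^{3} = -1
  [e^{- 2 x}]:  3 A^{2} = 3
Solving: A = -1.
Check against the point condition:
  u(0, 0) = -1  ⟹  A = -1  ✓
Hence u(x, y) = - e^{- x}.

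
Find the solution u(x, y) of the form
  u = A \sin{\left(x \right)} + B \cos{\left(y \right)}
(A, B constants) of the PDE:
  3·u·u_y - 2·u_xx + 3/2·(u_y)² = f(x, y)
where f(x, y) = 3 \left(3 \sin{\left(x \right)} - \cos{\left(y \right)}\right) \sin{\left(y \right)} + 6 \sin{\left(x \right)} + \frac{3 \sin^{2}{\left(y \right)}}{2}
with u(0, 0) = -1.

Substitute the ansatz u = A \sin{\left(x \right)} + B \cos{\left(y \right)} into the left-hand side.
Derivatives of the ansatz:
  u_y = - B \sin{\left(y \right)}
  u_xx = - A \sin{\left(x \right)}
Term by term:
  3·u·u_y = - 3 A B \sin{\left(x \right)} \sin{\left(y \right)} - 3 B^{2} \sin{\left(y \right)} \cos{\left(y \right)}
  -2·u_xx = 2 A \sin{\left(x \right)}
  3/2·(u_y)² = \frac{3 B^{2} \sin^{2}{\left(y \right)}}{2}
So the left-hand side equals
  - 3 A B \sin{\left(x \right)} \sin{\left(y \right)} + 2 A \sin{\left(x \right)} + \frac{3 B^{2} \sin^{2}{\left(y \right)}}{2} - 3 B^{2} \sin{\left(y \right)} \cos{\left(y \right)}
This must equal f(x, y) identically; expanded, f = 9 \sin{\left(x \right)} \sin{\left(y \right)} + 6 \sin{\left(x \right)} + \frac{3 \sin^{2}{\left(y \right)}}{2} - 3 \sin{\left(y \right)} \cos{\left(y \right)}.
Matching coefficients of the independent functions:
  [\sin{\left(x \right)} \sin{\left(y \right)}]:  - 3 A B = 9
  [\sin{\left(y \right)} \cos{\left(y \right)}]:  - 3 B^{2} = -3
  [\sin{\left(x \right)}]:  2 A = 6
  [\sin^{2}{\left(y \right)}]:  \frac{3 B^{2}}{2} = \frac{3}{2}
Solving: A = 3, B = -1.
Check against the point condition:
  u(0, 0) = -1  ⟹  B = -1  ✓
Hence u(x, y) = 3 \sin{\left(x \right)} - \cos{\left(y \right)}.

Answer: u(x, y) = 3 \sin{\left(x \right)} - \cos{\left(y \right)}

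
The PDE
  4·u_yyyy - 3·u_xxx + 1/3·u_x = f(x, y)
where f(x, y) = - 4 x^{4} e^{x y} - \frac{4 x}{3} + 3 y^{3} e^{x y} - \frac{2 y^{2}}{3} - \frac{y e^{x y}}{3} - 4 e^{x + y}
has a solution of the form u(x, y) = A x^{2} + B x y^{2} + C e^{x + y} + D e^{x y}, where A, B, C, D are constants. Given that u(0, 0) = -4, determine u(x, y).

Substitute the ansatz u = A x^{2} + B x y^{2} + C e^{x + y} + D e^{x y} into the left-hand side.
Derivatives of the ansatz:
  u_yyyy = C e^{x} e^{y} + D x^{4} e^{x y}
  u_xxx = C e^{x} e^{y} + D y^{3} e^{x y}
  u_x = 2 A x + B y^{2} + C e^{x} e^{y} + D y e^{x y}
Term by term:
  4·u_yyyy = 4 C e^{x} e^{y} + 4 D x^{4} e^{x y}
  -3·u_xxx = - 3 C e^{x} e^{y} - 3 D y^{3} e^{x y}
  1/3·u_x = \frac{2 A x}{3} + \frac{B y^{2}}{3} + \frac{C e^{x} e^{y}}{3} + \frac{D y e^{x y}}{3}
So the left-hand side equals
  \frac{2 A x}{3} + \frac{B y^{2}}{3} + \frac{4 C e^{x} e^{y}}{3} + 4 D x^{4} e^{x y} - 3 D y^{3} e^{x y} + \frac{D y e^{x y}}{3}
This must equal f(x, y) identically; expanded, f = - 4 x^{4} e^{x y} - \frac{4 x}{3} + 3 y^{3} e^{x y} - \frac{2 y^{2}}{3} - \frac{y e^{x y}}{3} - 4 e^{x} e^{y}.
Matching coefficients of the independent functions:
  [x]:  \frac{2 A}{3} = - \frac{4}{3}
  [y^{2}]:  \frac{B}{3} = - \frac{2}{3}
  [x^{4} e^{x y}]:  4 D = -4
  [y e^{x y}]:  \frac{D}{3} = - \frac{1}{3}
  [y^{3} e^{x y}]:  - 3 D = 3
  [e^{x} e^{y}]:  \frac{4 C}{3} = -4
Solving: A = -2, B = -2, C = -3, D = -1.
Check against the point condition:
  u(0, 0) = -4  ⟹  C + D = -4  ✓
Hence u(x, y) = - 2 x^{2} - 2 x y^{2} - e^{x y} - 3 e^{x + y}.

Answer: u(x, y) = - 2 x^{2} - 2 x y^{2} - e^{x y} - 3 e^{x + y}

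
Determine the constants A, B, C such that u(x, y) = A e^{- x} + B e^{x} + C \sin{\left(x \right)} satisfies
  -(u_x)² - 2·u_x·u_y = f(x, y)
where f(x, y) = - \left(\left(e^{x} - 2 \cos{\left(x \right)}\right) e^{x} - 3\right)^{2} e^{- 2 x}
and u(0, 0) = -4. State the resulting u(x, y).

Substitute the ansatz u = A e^{- x} + B e^{x} + C \sin{\left(x \right)} into the left-hand side.
Derivatives of the ansatz:
  u_x = - A e^{- x} + B e^{x} + C \cos{\left(x \right)}
  u_y = 0
Term by term:
  -(u_x)² = - A^{2} e^{- 2 x} + 2 A B + 2 A C e^{- x} \cos{\left(x \right)} - B^{2} e^{2 x} - 2 B C e^{x} \cos{\left(x \right)} - C^{2} \cos^{2}{\left(x \right)}
  -2·u_x·u_y = 0
So the left-hand side equals
  - A^{2} e^{- 2 x} + 2 A B + 2 A C e^{- x} \cos{\left(x \right)} - B^{2} e^{2 x} - 2 B C e^{x} \cos{\left(x \right)} - C^{2} \cos^{2}{\left(x \right)}
This must equal f(x, y) identically; expanded, f = - e^{2 x} + 4 e^{x} \cos{\left(x \right)} - 4 \cos^{2}{\left(x \right)} + 6 - 12 e^{- x} \cos{\left(x \right)} - 9 e^{- 2 x}.
Matching coefficients of the independent functions:
  [constant term]:  2 A B = 6
  [e^{- x} \cos{\left(x \right)}]:  2 A C = -12
  [e^{x} \cos{\left(x \right)}]:  - 2 B C = 4
  [e^{- 2 x}]:  - A^{2} = -9
  [e^{2 x}]:  - B^{2} = -1
  [\cos^{2}{\left(x \right)}]:  - C^{2} = -4
These equations allow (A, B, C) = (-3, -1, 2) or (3, 1, -2).
Impose the point condition(s):
  u(0, 0) = -4  ⟹  A + B = -4
Only A = -3, B = -1, C = 2 satisfies everything.
Hence u(x, y) = - e^{x} + 2 \sin{\left(x \right)} - 3 e^{- x}.

Answer: u(x, y) = - e^{x} + 2 \sin{\left(x \right)} - 3 e^{- x}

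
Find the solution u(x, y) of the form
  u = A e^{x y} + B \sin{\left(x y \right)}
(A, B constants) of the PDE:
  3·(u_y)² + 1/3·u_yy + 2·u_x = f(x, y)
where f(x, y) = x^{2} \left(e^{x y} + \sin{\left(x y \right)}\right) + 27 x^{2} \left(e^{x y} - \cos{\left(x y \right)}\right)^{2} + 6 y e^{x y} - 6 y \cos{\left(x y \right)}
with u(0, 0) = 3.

Substitute the ansatz u = A e^{x y} + B \sin{\left(x y \right)} into the left-hand side.
Derivatives of the ansatz:
  u_y = A x e^{x y} + B x \cos{\left(x y \right)}
  u_yy = A x^{2} e^{x y} - B x^{2} \sin{\left(x y \right)}
  u_x = A y e^{x y} + B y \cos{\left(x y \right)}
Term by term:
  3·(u_y)² = 3 A^{2} x^{2} e^{2 x y} + 6 A B x^{2} e^{x y} \cos{\left(x y \right)} + 3 B^{2} x^{2} \cos^{2}{\left(x y \right)}
  1/3·u_yy = \frac{A x^{2} e^{x y}}{3} - \frac{B x^{2} \sin{\left(x y \right)}}{3}
  2·u_x = 2 A y e^{x y} + 2 B y \cos{\left(x y \right)}
So the left-hand side equals
  3 A^{2} x^{2} e^{2 x y} + 6 A B x^{2} e^{x y} \cos{\left(x y \right)} + \frac{A x^{2} e^{x y}}{3} + 2 A y e^{x y} + 3 B^{2} x^{2} \cos^{2}{\left(x y \right)} - \frac{B x^{2} \sin{\left(x y \right)}}{3} + 2 B y \cos{\left(x y \right)}
This must equal f(x, y) identically; expanded, f = 27 x^{2} e^{2 x y} - 54 x^{2} e^{x y} \cos{\left(x y \right)} + x^{2} e^{x y} + x^{2} \sin{\left(x y \right)} + 27 x^{2} \cos^{2}{\left(x y \right)} + 6 y e^{x y} - 6 y \cos{\left(x y \right)}.
Matching coefficients of the independent functions:
  [x^{2} e^{x y}]:  \frac{A}{3} = 1
  [x^{2} e^{2 x y}]:  3 A^{2} = 27
  [x^{2} \sin{\left(x y \right)}]:  - \frac{B}{3} = 1
  [x^{2} \cos^{2}{\left(x y \right)}]:  3 B^{2} = 27
  [y e^{x y}]:  2 A = 6
  [y \cos{\left(x y \right)}]:  2 B = -6
  [x^{2} e^{x y} \cos{\left(x y \right)}]:  6 A B = -54
Solving: A = 3, B = -3.
Check against the point condition:
  u(0, 0) = 3  ⟹  A = 3  ✓
Hence u(x, y) = 3 e^{x y} - 3 \sin{\left(x y \right)}.

Answer: u(x, y) = 3 e^{x y} - 3 \sin{\left(x y \right)}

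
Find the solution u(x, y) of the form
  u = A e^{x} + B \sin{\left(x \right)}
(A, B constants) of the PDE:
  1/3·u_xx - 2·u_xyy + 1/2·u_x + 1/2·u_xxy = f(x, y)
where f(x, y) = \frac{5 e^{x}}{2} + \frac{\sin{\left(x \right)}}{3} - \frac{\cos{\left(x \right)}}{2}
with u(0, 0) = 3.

Substitute the ansatz u = A e^{x} + B \sin{\left(x \right)} into the left-hand side.
Derivatives of the ansatz:
  u_xx = A e^{x} - B \sin{\left(x \right)}
  u_xyy = 0
  u_x = A e^{x} + B \cos{\left(x \right)}
  u_xxy = 0
Term by term:
  1/3·u_xx = \frac{A e^{x}}{3} - \frac{B \sin{\left(x \right)}}{3}
  -2·u_xyy = 0
  1/2·u_x = \frac{A e^{x}}{2} + \frac{B \cos{\left(x \right)}}{2}
  1/2·u_xxy = 0
So the left-hand side equals
  \frac{5 A e^{x}}{6} - \frac{B \sin{\left(x \right)}}{3} + \frac{B \cos{\left(x \right)}}{2}
This must equal f(x, y) = \frac{5 e^{x}}{2} + \frac{\sin{\left(x \right)}}{3} - \frac{\cos{\left(x \right)}}{2} identically.
Matching coefficients of the independent functions:
  [e^{x}]:  \frac{5 A}{6} = \frac{5}{2}
  [\sin{\left(x \right)}]:  - \frac{B}{3} = \frac{1}{3}
  [\cos{\left(x \right)}]:  \frac{B}{2} = - \frac{1}{2}
Solving: A = 3, B = -1.
Check against the point condition:
  u(0, 0) = 3  ⟹  A = 3  ✓
Hence u(x, y) = 3 e^{x} - \sin{\left(x \right)}.

Answer: u(x, y) = 3 e^{x} - \sin{\left(x \right)}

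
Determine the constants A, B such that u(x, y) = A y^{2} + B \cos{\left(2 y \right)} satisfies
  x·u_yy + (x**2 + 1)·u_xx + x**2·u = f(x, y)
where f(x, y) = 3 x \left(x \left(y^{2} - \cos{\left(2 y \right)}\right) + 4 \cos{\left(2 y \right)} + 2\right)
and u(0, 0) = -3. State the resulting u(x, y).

Substitute the ansatz u = A y^{2} + B \cos{\left(2 y \right)} into the left-hand side.
Derivatives of the ansatz:
  u_yy = 2 A - 4 B \cos{\left(2 y \right)}
  u_xx = 0
Term by term:
  x·u_yy = 2 A x - 4 B x \cos{\left(2 y \right)}
  (x**2 + 1)·u_xx = 0
  x**2·u = A x^{2} y^{2} + B x^{2} \cos{\left(2 y \right)}
So the left-hand side equals
  A x^{2} y^{2} + 2 A x + B x^{2} \cos{\left(2 y \right)} - 4 B x \cos{\left(2 y \right)}
This must equal f(x, y) identically; expanded, f = 3 x^{2} y^{2} - 3 x^{2} \cos{\left(2 y \right)} + 12 x \cos{\left(2 y \right)} + 6 x.
Matching coefficients of the independent functions:
  [x]:  2 A = 6
  [x \cos{\left(2 y \right)}]:  - 4 B = 12
  [x^{2} y^{2}]:  A = 3
  [x^{2} \cos{\left(2 y \right)}]:  B = -3
Solving: A = 3, B = -3.
Check against the point condition:
  u(0, 0) = -3  ⟹  B = -3  ✓
Hence u(x, y) = 3 y^{2} - 3 \cos{\left(2 y \right)}.

Answer: u(x, y) = 3 y^{2} - 3 \cos{\left(2 y \right)}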